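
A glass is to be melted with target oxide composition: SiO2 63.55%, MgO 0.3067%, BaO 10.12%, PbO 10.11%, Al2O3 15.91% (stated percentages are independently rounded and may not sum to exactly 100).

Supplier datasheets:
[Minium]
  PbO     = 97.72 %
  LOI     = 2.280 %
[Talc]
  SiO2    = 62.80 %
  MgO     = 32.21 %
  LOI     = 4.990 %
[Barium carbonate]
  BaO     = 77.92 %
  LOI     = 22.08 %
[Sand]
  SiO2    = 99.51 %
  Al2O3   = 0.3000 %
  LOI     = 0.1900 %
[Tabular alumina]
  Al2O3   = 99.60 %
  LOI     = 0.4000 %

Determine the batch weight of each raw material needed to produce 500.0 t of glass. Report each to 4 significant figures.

In-progress results are displayed rounded to four significant digits alongside each step — all internal work holds full float precision at each step — each reported number carries a single rounding. All derived quantities are re-derived at full precision (the totals, yield, LOI, the five compositions, glass mass) from the batch weights on 500.0 t of glass exactly as shown in the question or the answer.
Target oxide masses per 500.0 t glass:
  SiO2: 63.55% × 500.0 = 317.8 t
  MgO: 0.3067% × 500.0 = 1.533 t
  BaO: 10.12% × 500.0 = 50.60 t
  PbO: 10.11% × 500.0 = 50.55 t
  Al2O3: 15.91% × 500.0 = 79.55 t
Oxide-by-oxide audit applying the batch weights above, relative to the basis at hand (each sum matches its target mass up to rounding of the answer):
  SiO2: 4.761·0.6280 + 316.3·0.9951 = 317.7 t (target 317.8 t)
  MgO: 4.761·0.3221 = 1.534 t (target 1.533 t)
  BaO: 64.94·0.7792 = 50.60 t (target 50.60 t)
  PbO: 51.73·0.9772 = 50.55 t (target 50.55 t)
  Al2O3: 316.3·0.003000 + 78.92·0.9960 = 79.55 t (target 79.55 t)
Glass mass check: the batch minus its LOI: 500.0 t (the Σ of target masses is 500.0 t; basis as stated: 500.0 t — gaps are rounding artifacts).
Summing the batch: Σ batch = 516.7 t; the LOI term Σ batch·LOI equals 16.67 t; the yield ratio, glass ÷ batch: 96.77%.

Batch per 500.0 t glass:
  Minium: 51.73 t
  Talc: 4.761 t
  Barium carbonate: 64.94 t
  Sand: 316.3 t
  Tabular alumina: 78.92 t
Total batch = 516.7 t; LOI loss = 16.67 t; yield = 96.77%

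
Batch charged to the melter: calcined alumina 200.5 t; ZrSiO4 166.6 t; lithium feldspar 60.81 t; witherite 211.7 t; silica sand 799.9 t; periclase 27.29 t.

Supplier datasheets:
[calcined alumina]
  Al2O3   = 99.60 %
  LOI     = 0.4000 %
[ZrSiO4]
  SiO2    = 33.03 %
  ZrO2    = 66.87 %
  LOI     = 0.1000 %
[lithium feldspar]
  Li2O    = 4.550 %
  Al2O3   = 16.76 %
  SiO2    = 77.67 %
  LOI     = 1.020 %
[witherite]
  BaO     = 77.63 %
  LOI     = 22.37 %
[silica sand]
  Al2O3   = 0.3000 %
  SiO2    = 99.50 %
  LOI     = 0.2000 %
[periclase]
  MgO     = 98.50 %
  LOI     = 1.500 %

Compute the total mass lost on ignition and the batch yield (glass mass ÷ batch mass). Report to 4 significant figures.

Every computation carries full precision throughout. Mid-chain values are displayed rounded to four significant figures in the working — a single rounding yields each reported result; all derived quantities, which include totals, the six compositions, the yield, glass mass, LOI, are recomputed in exact precision, as they appear in either problem or answer, starting from the weights at 1416 t of glass.
LOI of each material in turn:
  calcined alumina: 200.5 × 0.004000 = 0.8020 t
  ZrSiO4: 166.6 × 0.001000 = 0.1666 t
  lithium feldspar: 60.81 × 0.01020 = 0.6203 t
  witherite: 211.7 × 0.2237 = 47.36 t
  silica sand: 799.9 × 0.002000 = 1.600 t
  periclase: 27.29 × 0.01500 = 0.4093 t
Total LOI = 50.96 t
Glass = batch − LOI = 1467 − 50.96 = 1416 t

LOI loss = 50.96 t; glass = 1416 t; yield = 96.53%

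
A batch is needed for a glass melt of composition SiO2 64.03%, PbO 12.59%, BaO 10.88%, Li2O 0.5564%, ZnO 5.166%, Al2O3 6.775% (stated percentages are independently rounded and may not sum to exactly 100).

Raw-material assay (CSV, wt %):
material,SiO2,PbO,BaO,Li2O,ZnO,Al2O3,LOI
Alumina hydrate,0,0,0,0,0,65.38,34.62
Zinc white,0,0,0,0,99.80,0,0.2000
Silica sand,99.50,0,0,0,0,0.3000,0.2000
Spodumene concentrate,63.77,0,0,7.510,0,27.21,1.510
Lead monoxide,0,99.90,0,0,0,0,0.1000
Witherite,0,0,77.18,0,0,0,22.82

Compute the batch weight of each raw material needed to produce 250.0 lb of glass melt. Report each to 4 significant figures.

Batch per 250.0 lb glass melt:
  Alumina hydrate: 17.51 lb
  Zinc white: 12.94 lb
  Silica sand: 149.0 lb
  Spodumene concentrate: 18.52 lb
  Lead monoxide: 31.51 lb
  Witherite: 35.24 lb
Total batch = 264.7 lb; LOI loss = 14.74 lb; yield = 94.43%

All arithmetic holds exact precision in all steps; working values are printed rounded to 4 significant figures when written out — a single rounding finalizes each reported number. All derived quantities (the totals, net glass mass, ignition loss, six oxide percentages, yield) are computed from the weighed amounts on 250.0 lb of glass at full float precision, exactly as shown in the problem or the answer.
Target masses of each oxide per 250.0 lb glass melt:
  SiO2: 64.03% × 250.0 = 160.1 lb
  PbO: 12.59% × 250.0 = 31.48 lb
  BaO: 10.88% × 250.0 = 27.20 lb
  Li2O: 0.5564% × 250.0 = 1.391 lb
  ZnO: 5.166% × 250.0 = 12.92 lb
  Al2O3: 6.775% × 250.0 = 16.94 lb
A balance pass over the oxides, given the weights on record, under the basis named above (every target is met by its sum net of answer rounding effects):
  SiO2: 149.0·0.9950 + 18.52·0.6377 = 160.1 lb (target 160.1 lb)
  PbO: 31.51·0.9990 = 31.48 lb (target 31.48 lb)
  BaO: 35.24·0.7718 = 27.20 lb (target 27.20 lb)
  Li2O: 18.52·0.07510 = 1.391 lb (target 1.391 lb)
  ZnO: 12.94·0.9980 = 12.91 lb (target 12.92 lb)
  Al2O3: 17.51·0.6538 + 149.0·0.003000 + 18.52·0.2721 = 16.93 lb (target 16.94 lb)
The glass-mass cross-check: the batch minus its LOI: 250.0 lb (oxide target masses add up to 250.0 lb; the stated basis being 250.0 lb — a pure rounding effect).
Batch total: Σ batch = 264.7 lb; LOI removed, Σ of batch·LOI: 14.74 lb; yield, glass over the total, = 94.43%.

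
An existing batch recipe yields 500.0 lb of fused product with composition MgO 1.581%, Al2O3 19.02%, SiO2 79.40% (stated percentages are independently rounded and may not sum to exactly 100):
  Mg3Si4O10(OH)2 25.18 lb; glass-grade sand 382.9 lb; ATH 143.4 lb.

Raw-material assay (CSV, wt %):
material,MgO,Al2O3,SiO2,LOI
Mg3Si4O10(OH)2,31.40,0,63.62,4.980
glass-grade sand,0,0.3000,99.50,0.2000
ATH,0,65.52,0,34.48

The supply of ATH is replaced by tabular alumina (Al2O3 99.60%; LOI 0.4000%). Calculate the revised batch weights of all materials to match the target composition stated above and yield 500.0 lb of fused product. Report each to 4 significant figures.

Revised batch per 500.0 lb fused product:
  Mg3Si4O10(OH)2: 25.18 lb
  glass-grade sand: 382.9 lb
  tabular alumina: 94.33 lb
Total batch = 502.4 lb; LOI loss = 2.397 lb

Each numeric step holds full precision from start to finish; intermediates are shown (rounded to 4 significant digits) within the worked lines. Every reported number takes exactly one rounding; derived quantities, which include net glass mass, the totals, the yield, three oxide percentages, LOI, are recomputed in full float precision, as set out in the problem or the answer, from the weighed amounts per 500.0 lb of glass.
Target masses of each oxide per 500.0 lb fused product:
  MgO: 1.581% × 500.0 = 7.905 lb
  Al2O3: 19.02% × 500.0 = 95.10 lb
  SiO2: 79.40% × 500.0 = 397.0 lb
Sums-versus-targets review given the weights on record, versus the basis set out (delivered sums recover each target exact up to rounding of places):
  MgO: 25.18·0.3140 = 7.907 lb (target 7.905 lb)
  Al2O3: 382.9·0.003000 + 94.33·0.9960 = 95.10 lb (target 95.10 lb)
  SiO2: 25.18·0.6362 + 382.9·0.9950 = 397.0 lb (target 397.0 lb)
Consistency of the glass mass: Σ batch − LOI loss = 500.0 lb (targets for the oxides total 500.0 lb; against the stated basis, 500.0 lb — any gap is answer rounding).
Whole-batch sum: Σ batch = 502.4 lb; the LOI term Σ batch·LOI equals 2.397 lb; as yield: glass ÷ batch → 99.52%.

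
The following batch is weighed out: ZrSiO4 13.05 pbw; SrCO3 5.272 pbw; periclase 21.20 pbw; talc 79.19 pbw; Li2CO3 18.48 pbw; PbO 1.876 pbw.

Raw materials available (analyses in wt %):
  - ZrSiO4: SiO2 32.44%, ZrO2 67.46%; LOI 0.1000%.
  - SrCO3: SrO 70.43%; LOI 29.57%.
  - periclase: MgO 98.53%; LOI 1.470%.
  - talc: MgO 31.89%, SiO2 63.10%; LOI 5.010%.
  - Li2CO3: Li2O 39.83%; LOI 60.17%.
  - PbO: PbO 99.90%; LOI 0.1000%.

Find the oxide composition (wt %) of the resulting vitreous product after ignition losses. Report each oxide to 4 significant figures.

Glass mass = 122.1 pbw (batch 139.1 − LOI 16.97).
Composition: PbO 1.535%, MgO 37.79%, Li2O 6.029%, SiO2 44.39%, SrO 3.041%, ZrO2 7.210%

The whole derivation carries exact precision all the way through. Intermediates appear rounded to 4 significant digits. Every reported result is rounded a single time. Derived quantities (the totals, yield, six oxide percentages, LOI, glass mass) are rebuilt in full precision starting from the weights at 122.1 pbw of glass exactly as shown in problem or answer.
Mass of each oxide from the mix:
  PbO: 1.876·0.9990 = 1.874 pbw
  MgO: 21.20·0.9853 + 79.19·0.3189 = 46.14 pbw
  Li2O: 18.48·0.3983 = 7.361 pbw
  SiO2: 13.05·0.3244 + 79.19·0.6310 = 54.20 pbw
  SrO: 5.272·0.7043 = 3.713 pbw
  ZrO2: 13.05·0.6746 = 8.804 pbw
LOI: 13.05·0.001000 + 5.272·0.2957 + 21.20·0.01470 + 79.19·0.05010 + 18.48·0.6017 + 1.876·0.001000 = 16.97 pbw
batch − LOI leaves glass = 139.1 − 16.97 = 122.1 pbw (the oxide masses sum to this)
each wt % is 100 × oxide ÷ glass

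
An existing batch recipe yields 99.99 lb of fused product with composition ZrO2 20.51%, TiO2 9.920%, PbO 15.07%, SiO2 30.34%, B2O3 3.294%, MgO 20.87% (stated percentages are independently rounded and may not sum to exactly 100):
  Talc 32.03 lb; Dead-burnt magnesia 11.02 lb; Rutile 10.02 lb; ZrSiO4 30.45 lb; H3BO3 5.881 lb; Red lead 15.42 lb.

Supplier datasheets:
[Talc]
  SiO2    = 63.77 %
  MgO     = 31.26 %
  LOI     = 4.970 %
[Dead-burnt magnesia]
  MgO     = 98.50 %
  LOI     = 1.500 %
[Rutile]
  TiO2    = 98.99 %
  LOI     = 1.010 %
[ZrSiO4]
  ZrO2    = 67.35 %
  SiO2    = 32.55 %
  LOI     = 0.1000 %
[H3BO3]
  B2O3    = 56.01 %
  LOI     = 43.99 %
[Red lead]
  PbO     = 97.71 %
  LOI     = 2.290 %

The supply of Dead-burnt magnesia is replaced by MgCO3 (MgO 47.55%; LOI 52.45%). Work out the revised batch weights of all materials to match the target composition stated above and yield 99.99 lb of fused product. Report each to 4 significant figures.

Revised batch per 99.99 lb fused product:
  Talc: 32.03 lb
  MgCO3: 22.83 lb
  Rutile: 10.02 lb
  ZrSiO4: 30.45 lb
  H3BO3: 5.881 lb
  Red lead: 15.42 lb
Total batch = 116.6 lb; LOI loss = 16.64 lb

Mid-chain values are printed with 4-significant-digit rounding when written out; the working math carries full precision from first step to last; exactly one rounding lands on each reported result. The derived quantities are rebuilt from the weighed amounts per 99.99 lb of glass in full float precision (the yield, glass mass, LOI, totals, the six compositions) exactly as shown in problem or answer.
Oxide-by-oxide targets in 99.99 lb fused product:
  ZrO2: 20.51% × 99.99 = 20.51 lb
  TiO2: 9.920% × 99.99 = 9.919 lb
  PbO: 15.07% × 99.99 = 15.07 lb
  SiO2: 30.34% × 99.99 = 30.34 lb
  B2O3: 3.294% × 99.99 = 3.294 lb
  MgO: 20.87% × 99.99 = 20.87 lb
Sums-versus-targets review working from each reported weight, against the basis in use (each sum matches its target mass within answer rounding):
  ZrO2: 30.45·0.6735 = 20.51 lb (target 20.51 lb)
  TiO2: 10.02·0.9899 = 9.919 lb (target 9.919 lb)
  PbO: 15.42·0.9771 = 15.07 lb (target 15.07 lb)
  SiO2: 32.03·0.6377 + 30.45·0.3255 = 30.34 lb (target 30.34 lb)
  B2O3: 5.881·0.5601 = 3.294 lb (target 3.294 lb)
  MgO: 32.03·0.3126 + 22.83·0.4755 = 20.87 lb (target 20.87 lb)
Glass-mass bookkeeping: batch total minus LOI = 99.99 lb (summing oxide targets gives 99.99 lb; the stated basis being 99.99 lb — a pure rounding effect).
Total batch = Σ batch = 116.6 lb; ignition loss, Σ(batch × LOI) = 16.64 lb; glass ÷ batch gives a yield of 85.73%.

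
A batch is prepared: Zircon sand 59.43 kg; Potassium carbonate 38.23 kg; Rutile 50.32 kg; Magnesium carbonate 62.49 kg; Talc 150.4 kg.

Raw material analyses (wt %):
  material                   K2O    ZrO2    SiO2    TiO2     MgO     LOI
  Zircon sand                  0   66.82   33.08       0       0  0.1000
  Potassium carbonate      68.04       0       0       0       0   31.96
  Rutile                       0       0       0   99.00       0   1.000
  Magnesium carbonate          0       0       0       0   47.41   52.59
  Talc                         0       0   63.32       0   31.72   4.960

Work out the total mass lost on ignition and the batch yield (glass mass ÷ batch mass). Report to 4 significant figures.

LOI loss = 53.10 kg; glass = 307.8 kg; yield = 85.28%

Every computation holds full precision all the way through — rounding to four significant digits governs each working value as displayed; each reported result takes exactly one rounding; derived quantities are computed from the weighed amounts per 307.8 kg of glass at full float precision (yield, the totals, the five compositions, ignition loss, net glass mass) as given in the problem or the answer.
Material-by-material LOI:
  Zircon sand: 59.43 × 0.001000 = 0.05943 kg
  Potassium carbonate: 38.23 × 0.3196 = 12.22 kg
  Rutile: 50.32 × 0.01000 = 0.5032 kg
  Magnesium carbonate: 62.49 × 0.5259 = 32.86 kg
  Talc: 150.4 × 0.04960 = 7.460 kg
Total LOI = 53.10 kg
Glass = batch − LOI = 360.9 − 53.10 = 307.8 kg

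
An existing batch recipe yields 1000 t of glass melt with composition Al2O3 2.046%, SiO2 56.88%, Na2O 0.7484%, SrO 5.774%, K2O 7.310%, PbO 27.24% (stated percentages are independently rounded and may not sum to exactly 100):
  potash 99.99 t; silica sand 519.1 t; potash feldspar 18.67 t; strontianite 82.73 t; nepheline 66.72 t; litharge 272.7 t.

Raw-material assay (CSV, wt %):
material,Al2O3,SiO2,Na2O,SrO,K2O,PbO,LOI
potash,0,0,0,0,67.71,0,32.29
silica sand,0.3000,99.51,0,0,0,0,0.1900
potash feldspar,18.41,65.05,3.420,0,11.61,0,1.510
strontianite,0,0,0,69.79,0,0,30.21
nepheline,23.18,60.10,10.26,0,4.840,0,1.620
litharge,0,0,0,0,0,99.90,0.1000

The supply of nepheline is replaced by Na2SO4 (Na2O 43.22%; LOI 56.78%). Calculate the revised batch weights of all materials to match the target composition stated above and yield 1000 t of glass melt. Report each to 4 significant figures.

The whole derivation holds exact precision in every operation; rounding to 4 significant figures applies to every intermediate as printed; a single rounding completes every reported figure — the derived quantities (totals, LOI, yield, the six compositions, glass mass) are re-derived from the batch weights for 1000 t of glass in full precision precisely as stated by the problem or the answer.
Oxide-by-oxide targets in 1000 t glass melt:
  Al2O3: 2.046% × 1000 = 20.46 t
  SiO2: 56.88% × 1000 = 568.8 t
  Na2O: 0.7484% × 1000 = 7.484 t
  SrO: 5.774% × 1000 = 57.74 t
  K2O: 7.310% × 1000 = 73.10 t
  PbO: 27.24% × 1000 = 272.4 t
Checking each oxide sum given the weights on record, on the stated basis (each sum matches its target mass within answer rounding):
  Al2O3: 504.3·0.003000 + 102.9·0.1841 = 20.46 t (target 20.46 t)
  SiO2: 504.3·0.9951 + 102.9·0.6505 = 568.8 t (target 568.8 t)
  Na2O: 102.9·0.03420 + 9.172·0.4322 = 7.483 t (target 7.484 t)
  SrO: 82.73·0.6979 = 57.74 t (target 57.74 t)
  K2O: 90.31·0.6771 + 102.9·0.1161 = 73.10 t (target 73.10 t)
  PbO: 272.7·0.9990 = 272.4 t (target 272.4 t)
Auditing the glass mass value: batch total minus LOI = 1000 t (oxide target masses add up to 1000 t; against the stated basis, 1000 t — rounding explains the deltas).
Total batch = Σ batch = 1062 t; LOI removed, Σ of batch·LOI: 62.15 t; yield: glass divided by total = 94.15%.

Revised batch per 1000 t glass melt:
  potash: 90.31 t
  silica sand: 504.3 t
  potash feldspar: 102.9 t
  strontianite: 82.73 t
  Na2SO4: 9.172 t
  litharge: 272.7 t
Total batch = 1062 t; LOI loss = 62.15 t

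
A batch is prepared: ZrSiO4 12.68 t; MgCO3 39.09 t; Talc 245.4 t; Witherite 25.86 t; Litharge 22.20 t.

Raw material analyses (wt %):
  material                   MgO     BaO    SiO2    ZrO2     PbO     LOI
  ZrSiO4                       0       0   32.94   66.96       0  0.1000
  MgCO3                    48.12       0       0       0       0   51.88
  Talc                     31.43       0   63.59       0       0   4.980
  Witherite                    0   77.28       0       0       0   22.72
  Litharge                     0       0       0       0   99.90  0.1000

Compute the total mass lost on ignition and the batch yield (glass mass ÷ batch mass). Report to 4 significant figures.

LOI loss = 38.41 t; glass = 306.8 t; yield = 88.87%

Intermediates appear (rounded to 4 significant figures) when written out; full precision is kept from start to finish. Every reported number undergoes a single rounding — derived quantities are rebuilt in full precision (glass mass, ignition loss, the five compositions, the totals, the yield) starting from the weights for 306.8 t of glass exactly as printed in the problem or answer text.
Material-by-material LOI:
  ZrSiO4: 12.68 × 0.001000 = 0.01268 t
  MgCO3: 39.09 × 0.5188 = 20.28 t
  Talc: 245.4 × 0.04980 = 12.22 t
  Witherite: 25.86 × 0.2272 = 5.875 t
  Litharge: 22.20 × 0.001000 = 0.02220 t
Total LOI = 38.41 t
Glass = batch − LOI = 345.2 − 38.41 = 306.8 t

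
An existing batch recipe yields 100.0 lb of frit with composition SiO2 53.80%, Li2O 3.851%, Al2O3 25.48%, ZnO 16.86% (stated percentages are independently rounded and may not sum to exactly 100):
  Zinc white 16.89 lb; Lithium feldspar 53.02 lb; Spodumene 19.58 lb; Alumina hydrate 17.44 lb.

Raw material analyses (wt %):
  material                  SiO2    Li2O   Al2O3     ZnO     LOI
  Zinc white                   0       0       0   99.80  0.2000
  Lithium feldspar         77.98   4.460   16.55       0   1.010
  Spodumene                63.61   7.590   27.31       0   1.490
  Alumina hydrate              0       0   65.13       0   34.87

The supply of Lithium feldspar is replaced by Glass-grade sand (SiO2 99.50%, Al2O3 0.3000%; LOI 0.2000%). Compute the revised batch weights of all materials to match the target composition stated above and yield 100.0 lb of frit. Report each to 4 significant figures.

Values along the way are displayed, with 4-significant-digit rounding, in the printout — all internal work holds full float precision in every operation — a single rounding completes every reported value. The derived quantities are recomputed starting from the weights at 100.0 lb of glass at full precision (totals, four oxide percentages, yield, glass mass, ignition loss), as quoted within question or answer.
Per-oxide target masses for 100.0 lb frit:
  SiO2: 53.80% × 100.0 = 53.80 lb
  Li2O: 3.851% × 100.0 = 3.851 lb
  Al2O3: 25.48% × 100.0 = 25.48 lb
  ZnO: 16.86% × 100.0 = 16.86 lb
Verifying the oxide balance using the reported weights, versus the basis set out (every target is met by its sum once rounding is allowed for):
  SiO2: 21.63·0.9950 + 50.74·0.6361 = 53.80 lb (target 53.80 lb)
  Li2O: 50.74·0.07590 = 3.851 lb (target 3.851 lb)
  Al2O3: 21.63·0.003000 + 50.74·0.2731 + 17.75·0.6513 = 25.48 lb (target 25.48 lb)
  ZnO: 16.89·0.9980 = 16.86 lb (target 16.86 lb)
Glass mass check: whole batch net of LOI = 99.99 lb (per-oxide target masses sum to 99.99 lb; stated basis 100.0 lb — any gap is answer rounding).
Adding the batch up: Σ batch = 107.0 lb; the LOI term Σ batch·LOI equals 7.022 lb; yield: glass divided by total = 93.44%.

Revised batch per 100.0 lb frit:
  Zinc white: 16.89 lb
  Glass-grade sand: 21.63 lb
  Spodumene: 50.74 lb
  Alumina hydrate: 17.75 lb
Total batch = 107.0 lb; LOI loss = 7.022 lb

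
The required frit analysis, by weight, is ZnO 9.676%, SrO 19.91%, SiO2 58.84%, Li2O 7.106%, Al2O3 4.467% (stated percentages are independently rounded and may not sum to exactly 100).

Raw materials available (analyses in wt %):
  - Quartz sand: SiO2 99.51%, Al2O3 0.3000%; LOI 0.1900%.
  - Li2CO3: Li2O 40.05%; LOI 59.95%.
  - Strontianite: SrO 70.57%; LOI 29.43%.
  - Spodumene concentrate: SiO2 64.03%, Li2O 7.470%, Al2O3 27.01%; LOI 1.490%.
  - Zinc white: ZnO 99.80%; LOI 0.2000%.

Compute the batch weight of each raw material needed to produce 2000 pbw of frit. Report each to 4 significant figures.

Intermediates are displayed rounded to four significant figures within the worked lines; the whole derivation carries full float precision at every stage; each reported result is rounded only once. The derived quantities (yield, ignition loss, net glass mass, totals, five oxide percentages) are carried using the weight values at 2000 pbw of glass in full precision precisely as stated by either problem or answer.
Per-oxide target masses for 2000 pbw frit:
  ZnO: 9.676% × 2000 = 193.5 pbw
  SrO: 19.91% × 2000 = 398.2 pbw
  SiO2: 58.84% × 2000 = 1177 pbw
  Li2O: 7.106% × 2000 = 142.1 pbw
  Al2O3: 4.467% × 2000 = 89.34 pbw
Checking each oxide sum from the weights as reported, versus the basis set out (sums match the target masses inside rounding margins):
  ZnO: 193.9·0.9980 = 193.5 pbw (target 193.5 pbw)
  SrO: 564.3·0.7057 = 398.2 pbw (target 398.2 pbw)
  SiO2: 976.7·0.9951 + 319.9·0.6403 = 1177 pbw (target 1177 pbw)
  Li2O: 295.2·0.4005 + 319.9·0.07470 = 142.1 pbw (target 142.1 pbw)
  Al2O3: 976.7·0.003000 + 319.9·0.2701 = 89.34 pbw (target 89.34 pbw)
Glass-mass closure: the batch minus its LOI: 2000 pbw (summing oxide targets gives 2000 pbw; against the stated basis, 2000 pbw — a pure rounding effect).
Batch grand total — Σ batch = 2350 pbw; LOI removed, Σ of batch·LOI: 350.1 pbw; yield = glass ÷ total batch = 85.10%.

Batch per 2000 pbw frit:
  Quartz sand: 976.7 pbw
  Li2CO3: 295.2 pbw
  Strontianite: 564.3 pbw
  Spodumene concentrate: 319.9 pbw
  Zinc white: 193.9 pbw
Total batch = 2350 pbw; LOI loss = 350.1 pbw; yield = 85.10%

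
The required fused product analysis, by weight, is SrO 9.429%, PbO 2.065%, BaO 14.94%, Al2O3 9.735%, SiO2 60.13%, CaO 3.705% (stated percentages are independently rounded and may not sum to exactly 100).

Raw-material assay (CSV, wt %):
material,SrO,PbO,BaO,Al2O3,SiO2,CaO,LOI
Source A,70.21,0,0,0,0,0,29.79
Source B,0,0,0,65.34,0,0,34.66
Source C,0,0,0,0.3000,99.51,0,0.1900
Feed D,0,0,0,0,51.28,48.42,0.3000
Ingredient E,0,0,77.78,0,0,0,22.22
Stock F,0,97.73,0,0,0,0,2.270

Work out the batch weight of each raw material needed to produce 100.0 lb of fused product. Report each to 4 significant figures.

Each numeric step maintains full precision all the way through. In-progress results are displayed rounded off to 4 significant figures when written out; a single rounding produces every reported value — the derived quantities (the totals, glass mass, LOI, yield, six oxide percentages) are computed from the weighed amounts at 100.0 lb of glass in full precision, exactly as printed in question or answer.
The oxide mass targets at 100.0 lb fused product:
  SrO: 9.429% × 100.0 = 9.429 lb
  PbO: 2.065% × 100.0 = 2.065 lb
  BaO: 14.94% × 100.0 = 14.94 lb
  Al2O3: 9.735% × 100.0 = 9.735 lb
  SiO2: 60.13% × 100.0 = 60.13 lb
  CaO: 3.705% × 100.0 = 3.705 lb
Verifying the oxide balance per the reported batch figures, relative to the basis at hand (delivered sums recover each target given rounding of the digits):
  SrO: 13.43·0.7021 = 9.429 lb (target 9.429 lb)
  PbO: 2.113·0.9773 = 2.065 lb (target 2.065 lb)
  BaO: 19.21·0.7778 = 14.94 lb (target 14.94 lb)
  Al2O3: 14.64·0.6534 + 56.48·0.003000 = 9.735 lb (target 9.735 lb)
  SiO2: 56.48·0.9951 + 7.652·0.5128 = 60.13 lb (target 60.13 lb)
  CaO: 7.652·0.4842 = 3.705 lb (target 3.705 lb)
The glass-mass cross-check: batch total minus LOI = 100.0 lb (oxide target masses add up to 100.0 lb; with the basis standing at 100.0 lb — differing by rounding only).
Adding the batch up: Σ batch = 113.5 lb; the LOI term Σ batch·LOI equals 13.52 lb; the yield ratio, glass ÷ batch: 88.09%.

Batch per 100.0 lb fused product:
  Source A: 13.43 lb
  Source B: 14.64 lb
  Source C: 56.48 lb
  Feed D: 7.652 lb
  Ingredient E: 19.21 lb
  Stock F: 2.113 lb
Total batch = 113.5 lb; LOI loss = 13.52 lb; yield = 88.09%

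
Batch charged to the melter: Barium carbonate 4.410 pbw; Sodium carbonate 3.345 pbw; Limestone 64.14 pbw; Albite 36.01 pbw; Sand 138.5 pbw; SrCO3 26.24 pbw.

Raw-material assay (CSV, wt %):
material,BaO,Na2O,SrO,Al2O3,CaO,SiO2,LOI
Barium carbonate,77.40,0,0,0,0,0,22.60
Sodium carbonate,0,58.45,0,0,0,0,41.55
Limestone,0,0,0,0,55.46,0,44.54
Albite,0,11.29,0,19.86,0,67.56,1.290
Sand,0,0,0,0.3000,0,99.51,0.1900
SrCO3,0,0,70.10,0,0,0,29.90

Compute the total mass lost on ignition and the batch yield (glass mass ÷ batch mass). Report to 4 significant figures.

LOI loss = 39.53 pbw; glass = 233.1 pbw; yield = 85.50%

The working math holds full float precision at all times — values along the way appear, with 4-significant-figure rounding, as written. A single rounding produces each reported value — derived quantities are carried at full precision (yield, the totals, glass mass, six oxide percentages, LOI) using the weight values per 233.1 pbw of glass, as set out in the problem or the answer.
Per-material ignition loss:
  Barium carbonate: 4.410 × 0.2260 = 0.9967 pbw
  Sodium carbonate: 3.345 × 0.4155 = 1.390 pbw
  Limestone: 64.14 × 0.4454 = 28.57 pbw
  Albite: 36.01 × 0.01290 = 0.4645 pbw
  Sand: 138.5 × 0.001900 = 0.2631 pbw
  SrCO3: 26.24 × 0.2990 = 7.846 pbw
Total LOI = 39.53 pbw
Glass = batch − LOI = 272.6 − 39.53 = 233.1 pbw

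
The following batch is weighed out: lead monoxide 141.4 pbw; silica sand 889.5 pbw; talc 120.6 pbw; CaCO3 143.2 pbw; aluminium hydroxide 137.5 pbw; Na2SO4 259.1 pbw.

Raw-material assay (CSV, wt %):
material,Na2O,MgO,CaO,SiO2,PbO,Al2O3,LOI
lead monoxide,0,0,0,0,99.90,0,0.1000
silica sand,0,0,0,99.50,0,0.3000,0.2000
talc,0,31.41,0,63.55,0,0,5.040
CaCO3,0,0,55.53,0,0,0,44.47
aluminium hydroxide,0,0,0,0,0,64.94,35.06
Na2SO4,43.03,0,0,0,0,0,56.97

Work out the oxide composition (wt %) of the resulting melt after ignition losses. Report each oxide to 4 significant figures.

Glass mass = 1424 pbw (batch 1691 − LOI 267.5).
Composition: Na2O 7.830%, MgO 2.661%, CaO 5.585%, SiO2 67.54%, PbO 9.921%, Al2O3 6.459%

Exact precision is carried through the solve. Working values appear (rounded to 4 significant figures) within the worked lines — a single rounding yields each reported result — the derived quantities, which include glass mass, ignition loss, the yield, the totals, the six compositions, are carried at full float precision, precisely as stated by question or answer, starting from the weights per 1424 pbw of glass.
What the batch supplies per oxide:
  Na2O: 259.1·0.4303 = 111.5 pbw
  MgO: 120.6·0.3141 = 37.88 pbw
  CaO: 143.2·0.5553 = 79.52 pbw
  SiO2: 889.5·0.9950 + 120.6·0.6355 = 961.7 pbw
  PbO: 141.4·0.9990 = 141.3 pbw
  Al2O3: 889.5·0.003000 + 137.5·0.6494 = 91.96 pbw
LOI: 141.4·0.001000 + 889.5·0.002000 + 120.6·0.05040 + 143.2·0.4447 + 137.5·0.3506 + 259.1·0.5697 = 267.5 pbw
Glass mass = batch − LOI = 1691 − 267.5 = 1424 pbw (= the summed oxide contributions)
wt %: oxide over glass, times 100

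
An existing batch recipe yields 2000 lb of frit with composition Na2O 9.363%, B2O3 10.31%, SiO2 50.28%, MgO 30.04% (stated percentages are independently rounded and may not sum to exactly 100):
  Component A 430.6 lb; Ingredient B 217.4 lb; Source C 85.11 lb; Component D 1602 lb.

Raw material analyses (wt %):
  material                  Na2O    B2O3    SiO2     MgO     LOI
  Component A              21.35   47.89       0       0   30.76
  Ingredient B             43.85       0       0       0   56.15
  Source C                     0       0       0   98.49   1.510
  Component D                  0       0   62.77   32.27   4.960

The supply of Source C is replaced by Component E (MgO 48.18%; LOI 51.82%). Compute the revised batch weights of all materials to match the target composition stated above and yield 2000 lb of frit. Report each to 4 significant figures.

The intermediate values are displayed rounded to four significant digits on the page. Each numeric step keeps full precision through every step; exactly one rounding lands on every reported result. The derived quantities (yield, ignition loss, glass mass, four oxide percentages, the totals) are recomputed using the weight values at 2000 lb of glass at full precision, as given in either problem or answer.
Oxide-by-oxide targets in 2000 lb frit:
  Na2O: 9.363% × 2000 = 187.3 lb
  B2O3: 10.31% × 2000 = 206.2 lb
  SiO2: 50.28% × 2000 = 1006 lb
  MgO: 30.04% × 2000 = 600.8 lb
Balance tally, oxide-wise, using the reported weights, at the basis given (every target is met by its sum up to rounding of the answer):
  Na2O: 430.6·0.2135 + 217.4·0.4385 = 187.3 lb (target 187.3 lb)
  B2O3: 430.6·0.4789 = 206.2 lb (target 206.2 lb)
  SiO2: 1602·0.6277 = 1006 lb (target 1006 lb)
  MgO: 174.0·0.4818 + 1602·0.3227 = 600.8 lb (target 600.8 lb)
Glass-mass bookkeeping: batch total minus LOI = 2000 lb (targets for the oxides total 2000 lb; with the basis standing at 2000 lb — differing by rounding only).
Batch total: Σ batch = 2424 lb; LOI removed, Σ of batch·LOI: 424.1 lb; yield = glass ÷ total batch = 82.50%.

Revised batch per 2000 lb frit:
  Component A: 430.6 lb
  Ingredient B: 217.4 lb
  Component E: 174.0 lb
  Component D: 1602 lb
Total batch = 2424 lb; LOI loss = 424.1 lb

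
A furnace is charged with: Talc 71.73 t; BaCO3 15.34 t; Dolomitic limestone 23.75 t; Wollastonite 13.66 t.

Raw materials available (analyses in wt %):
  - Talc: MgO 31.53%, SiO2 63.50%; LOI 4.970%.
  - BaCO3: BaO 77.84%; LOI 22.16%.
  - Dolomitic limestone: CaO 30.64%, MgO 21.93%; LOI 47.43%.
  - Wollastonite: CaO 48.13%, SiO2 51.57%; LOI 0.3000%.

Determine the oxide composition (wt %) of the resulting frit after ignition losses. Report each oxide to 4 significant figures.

Glass mass = 106.2 t (batch 124.5 − LOI 18.27).
Composition: CaO 13.04%, MgO 26.20%, BaO 11.24%, SiO2 49.52%

All internal work carries full precision through the solve. Intermediates are shown rounded off to 4 significant figures at each printed step — a single rounding yields each reported figure; the derived quantities (LOI, the four compositions, net glass mass, yield, totals) are recomputed from the batch weights for 106.2 t of glass in full precision, as quoted within question or answer.
Oxide masses out of the charge:
  CaO: 23.75·0.3064 + 13.66·0.4813 = 13.85 t
  MgO: 71.73·0.3153 + 23.75·0.2193 = 27.82 t
  BaO: 15.34·0.7784 = 11.94 t
  SiO2: 71.73·0.6350 + 13.66·0.5157 = 52.59 t
LOI: 71.73·0.04970 + 15.34·0.2216 + 23.75·0.4743 + 13.66·0.003000 = 18.27 t
Net of LOI, the glass mass = 124.5 − 18.27 = 106.2 t (the oxide masses sum to this)
percent share: oxide ÷ glass, ×100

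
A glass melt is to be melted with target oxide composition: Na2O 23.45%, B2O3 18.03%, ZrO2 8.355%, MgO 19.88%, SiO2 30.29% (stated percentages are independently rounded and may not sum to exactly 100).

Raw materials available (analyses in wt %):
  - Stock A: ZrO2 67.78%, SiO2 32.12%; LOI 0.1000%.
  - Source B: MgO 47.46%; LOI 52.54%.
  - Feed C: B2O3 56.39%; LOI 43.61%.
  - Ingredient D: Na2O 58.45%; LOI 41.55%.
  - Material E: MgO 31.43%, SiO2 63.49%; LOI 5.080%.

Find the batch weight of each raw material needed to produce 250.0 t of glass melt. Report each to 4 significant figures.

Batch per 250.0 t glass melt:
  Stock A: 30.82 t
  Source B: 36.06 t
  Feed C: 79.93 t
  Ingredient D: 100.3 t
  Material E: 103.7 t
Total batch = 350.8 t; LOI loss = 100.8 t; yield = 71.27%

Exact precision is kept end to end — values along the way appear (rounded to 4 significant figures) across the worked steps; every reported value sees exactly one rounding. The derived quantities are recomputed in full float precision (five oxide percentages, LOI, the totals, glass mass, yield) from the weighed amounts on 250.0 t of glass as given in either problem or answer.
Target oxide masses per 250.0 t glass melt:
  Na2O: 23.45% × 250.0 = 58.62 t
  B2O3: 18.03% × 250.0 = 45.08 t
  ZrO2: 8.355% × 250.0 = 20.89 t
  MgO: 19.88% × 250.0 = 49.70 t
  SiO2: 30.29% × 250.0 = 75.72 t
Balance tally, oxide-wise, per the reported batch figures, per the basis as stated (oxide sums agree with the targets modulo rounding of the values):
  Na2O: 100.3·0.5845 = 58.63 t (target 58.62 t)
  B2O3: 79.93·0.5639 = 45.07 t (target 45.08 t)
  ZrO2: 30.82·0.6778 = 20.89 t (target 20.89 t)
  MgO: 36.06·0.4746 + 103.7·0.3143 = 49.71 t (target 49.70 t)
  SiO2: 30.82·0.3212 + 103.7·0.6349 = 75.74 t (target 75.72 t)
Mass balance on the glass: total batch − LOI = 250.0 t (oxide target masses add up to 250.0 t; the stated basis being 250.0 t — differing by rounding only).
Summing the batch: Σ batch = 350.8 t; LOI removed, Σ of batch·LOI: 100.8 t; glass ÷ batch gives a yield of 71.27%.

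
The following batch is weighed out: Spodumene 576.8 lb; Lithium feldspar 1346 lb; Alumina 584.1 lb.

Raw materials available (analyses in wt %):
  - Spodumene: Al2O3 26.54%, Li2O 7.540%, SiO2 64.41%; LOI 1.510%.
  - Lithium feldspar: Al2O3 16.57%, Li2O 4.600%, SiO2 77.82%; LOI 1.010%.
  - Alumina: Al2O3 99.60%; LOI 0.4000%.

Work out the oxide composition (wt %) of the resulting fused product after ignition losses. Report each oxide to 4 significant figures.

Glass mass = 2482 lb (batch 2507 − LOI 24.64).
Composition: Al2O3 38.59%, Li2O 4.246%, SiO2 57.16%

The intermediate values appear, rounded to 4 significant digits, in the working. All internal work keeps exact precision in every operation — every reported result sees exactly one rounding — derived quantities (the yield, ignition loss, three oxide percentages, totals, glass mass) are rebuilt at full float precision starting from the weights per 2482 lb of glass exactly as shown in the problem or answer text.
Oxide masses out of the charge:
  Al2O3: 576.8·0.2654 + 1346·0.1657 + 584.1·0.9960 = 957.9 lb
  Li2O: 576.8·0.07540 + 1346·0.04600 = 105.4 lb
  SiO2: 576.8·0.6441 + 1346·0.7782 = 1419 lb
LOI: 576.8·0.01510 + 1346·0.01010 + 584.1·0.004000 = 24.64 lb
Glass = total batch minus LOI = 2507 − 24.64 = 2482 lb (= the summed oxide contributions)
each oxide over glass, ×100, is wt %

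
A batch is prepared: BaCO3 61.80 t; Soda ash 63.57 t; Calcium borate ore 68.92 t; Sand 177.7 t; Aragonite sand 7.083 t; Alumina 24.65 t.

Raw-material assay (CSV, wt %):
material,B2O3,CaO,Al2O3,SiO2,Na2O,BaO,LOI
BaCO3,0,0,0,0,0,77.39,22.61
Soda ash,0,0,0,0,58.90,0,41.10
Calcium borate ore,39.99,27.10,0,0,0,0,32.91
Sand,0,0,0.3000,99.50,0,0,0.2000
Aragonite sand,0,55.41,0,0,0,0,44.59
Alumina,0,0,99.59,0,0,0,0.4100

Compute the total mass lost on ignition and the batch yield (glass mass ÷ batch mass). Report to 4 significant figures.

The working math maintains exact precision throughout — intermediates are shown, rounded to four significant digits, on the page; each reported result takes just one rounding. Derived quantities (ignition loss, yield, totals, net glass mass, six oxide percentages) are recomputed at full float precision from the batch weights per 337.3 t of glass, exactly as shown in either problem or answer.
Loss on ignition, line by line:
  BaCO3: 61.80 × 0.2261 = 13.97 t
  Soda ash: 63.57 × 0.4110 = 26.13 t
  Calcium borate ore: 68.92 × 0.3291 = 22.68 t
  Sand: 177.7 × 0.002000 = 0.3554 t
  Aragonite sand: 7.083 × 0.4459 = 3.158 t
  Alumina: 24.65 × 0.004100 = 0.1011 t
Total LOI = 66.40 t
Glass = batch − LOI = 403.7 − 66.40 = 337.3 t

LOI loss = 66.40 t; glass = 337.3 t; yield = 83.55%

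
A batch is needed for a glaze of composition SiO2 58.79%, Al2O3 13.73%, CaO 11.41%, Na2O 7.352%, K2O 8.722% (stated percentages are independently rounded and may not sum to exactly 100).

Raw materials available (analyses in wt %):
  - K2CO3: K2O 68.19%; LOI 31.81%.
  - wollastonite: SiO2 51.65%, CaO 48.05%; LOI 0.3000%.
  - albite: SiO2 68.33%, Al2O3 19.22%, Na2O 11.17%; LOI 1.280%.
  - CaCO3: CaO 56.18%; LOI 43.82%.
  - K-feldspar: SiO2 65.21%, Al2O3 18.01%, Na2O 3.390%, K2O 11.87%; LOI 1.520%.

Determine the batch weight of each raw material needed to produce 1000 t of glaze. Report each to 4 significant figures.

Batch per 1000 t glaze:
  K2CO3: 112.5 t
  wollastonite: 191.2 t
  albite: 631.3 t
  CaCO3: 39.61 t
  K-feldspar: 88.66 t
Total batch = 1063 t; LOI loss = 63.15 t; yield = 94.06%

Intermediates are displayed rounded to four significant figures alongside each step — full float precision is carried through the solve — a single rounding produces each reported number — all derived quantities are rebuilt from the batch weights for 1000 t of glass at full float precision (glass mass, yield, the five compositions, ignition loss, the totals) exactly as shown in either problem or answer.
Oxide mass targets, per 1000 t glaze:
  SiO2: 58.79% × 1000 = 587.9 t
  Al2O3: 13.73% × 1000 = 137.3 t
  CaO: 11.41% × 1000 = 114.1 t
  Na2O: 7.352% × 1000 = 73.52 t
  K2O: 8.722% × 1000 = 87.22 t
Sums-versus-targets review from the weights as reported, for the quoted basis mass (every target is met by its sum within answer rounding):
  SiO2: 191.2·0.5165 + 631.3·0.6833 + 88.66·0.6521 = 587.9 t (target 587.9 t)
  Al2O3: 631.3·0.1922 + 88.66·0.1801 = 137.3 t (target 137.3 t)
  CaO: 191.2·0.4805 + 39.61·0.5618 = 114.1 t (target 114.1 t)
  Na2O: 631.3·0.1117 + 88.66·0.03390 = 73.52 t (target 73.52 t)
  K2O: 112.5·0.6819 + 88.66·0.1187 = 87.24 t (target 87.22 t)
The glass-mass cross-check: total batch − LOI = 1000 t (summing oxide targets gives 1000 t; with the basis standing at 1000 t — a pure rounding effect).
Whole-batch sum: Σ batch = 1063 t; LOI loss = Σ batch·LOI = 63.15 t; yield = glass ÷ total batch = 94.06%.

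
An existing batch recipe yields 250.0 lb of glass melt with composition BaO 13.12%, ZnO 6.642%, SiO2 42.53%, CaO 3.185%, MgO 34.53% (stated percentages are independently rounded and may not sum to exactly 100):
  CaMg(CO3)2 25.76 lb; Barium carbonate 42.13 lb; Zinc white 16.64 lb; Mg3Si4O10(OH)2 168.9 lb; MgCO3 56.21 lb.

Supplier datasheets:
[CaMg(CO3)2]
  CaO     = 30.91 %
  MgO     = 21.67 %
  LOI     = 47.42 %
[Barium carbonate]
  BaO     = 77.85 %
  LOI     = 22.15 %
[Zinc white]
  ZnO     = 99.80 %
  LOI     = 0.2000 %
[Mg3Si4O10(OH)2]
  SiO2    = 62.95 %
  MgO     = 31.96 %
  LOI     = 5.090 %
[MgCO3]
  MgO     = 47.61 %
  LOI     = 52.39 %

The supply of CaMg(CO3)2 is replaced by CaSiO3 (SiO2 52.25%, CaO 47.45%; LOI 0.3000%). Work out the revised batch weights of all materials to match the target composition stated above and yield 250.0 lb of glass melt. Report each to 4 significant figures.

The working math carries exact precision from start to finish; rounding to 4 significant digits applies to every in-between result as shown. Every reported number is rounded once only — all derived quantities, including yield, totals, the five compositions, LOI, glass mass, are recomputed from the batch weights per 250.0 lb of glass at full float precision precisely as stated by the problem or answer text.
Target masses of each oxide per 250.0 lb glass melt:
  BaO: 13.12% × 250.0 = 32.80 lb
  ZnO: 6.642% × 250.0 = 16.60 lb
  SiO2: 42.53% × 250.0 = 106.3 lb
  CaO: 3.185% × 250.0 = 7.962 lb
  MgO: 34.53% × 250.0 = 86.32 lb
A balance pass over the oxides, working from each reported weight, on the stated basis (each sum matches its target mass exact up to rounding of places):
  BaO: 42.13·0.7785 = 32.80 lb (target 32.80 lb)
  ZnO: 16.64·0.9980 = 16.61 lb (target 16.60 lb)
  SiO2: 16.78·0.5225 + 155.0·0.6295 = 106.3 lb (target 106.3 lb)
  CaO: 16.78·0.4745 = 7.962 lb (target 7.962 lb)
  MgO: 155.0·0.3196 + 77.28·0.4761 = 86.33 lb (target 86.32 lb)
Glass-mass bookkeeping: whole batch net of LOI = 250.0 lb (the targets, summed, come to 250.0 lb; with the basis standing at 250.0 lb — gaps are rounding artifacts).
Whole-batch sum: Σ batch = 307.8 lb; loss to ignition Σ batch·LOI = 57.79 lb; as yield: glass ÷ batch → 81.23%.

Revised batch per 250.0 lb glass melt:
  CaSiO3: 16.78 lb
  Barium carbonate: 42.13 lb
  Zinc white: 16.64 lb
  Mg3Si4O10(OH)2: 155.0 lb
  MgCO3: 77.28 lb
Total batch = 307.8 lb; LOI loss = 57.79 lb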